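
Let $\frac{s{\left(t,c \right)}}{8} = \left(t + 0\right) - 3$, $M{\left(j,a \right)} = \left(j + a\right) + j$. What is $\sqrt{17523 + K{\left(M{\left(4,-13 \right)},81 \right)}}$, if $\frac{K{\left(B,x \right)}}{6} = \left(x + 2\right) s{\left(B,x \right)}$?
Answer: $i \sqrt{14349} \approx 119.79 i$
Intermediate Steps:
$M{\left(j,a \right)} = a + 2 j$ ($M{\left(j,a \right)} = \left(a + j\right) + j = a + 2 j$)
$s{\left(t,c \right)} = -24 + 8 t$ ($s{\left(t,c \right)} = 8 \left(\left(t + 0\right) - 3\right) = 8 \left(t - 3\right) = 8 \left(-3 + t\right) = -24 + 8 t$)
$K{\left(B,x \right)} = 6 \left(-24 + 8 B\right) \left(2 + x\right)$ ($K{\left(B,x \right)} = 6 \left(x + 2\right) \left(-24 + 8 B\right) = 6 \left(2 + x\right) \left(-24 + 8 B\right) = 6 \left(-24 + 8 B\right) \left(2 + x\right)$)
$\sqrt{17523 + K{\left(M{\left(4,-13 \right)},81 \right)}} = \sqrt{17523 + 48 \left(-3 + \left(-13 + 2 \cdot 4\right)\right) \left(2 + 81\right)} = \sqrt{17523 + 48 \left(-3 + \left(-13 + 8\right)\right) 83} = \sqrt{17523 + 48 \left(-3 - 5\right) 83} = \sqrt{17523 + 48 \left(-8\right) 83} = \sqrt{17523 - 31872} = \sqrt{-14349} = i \sqrt{14349}$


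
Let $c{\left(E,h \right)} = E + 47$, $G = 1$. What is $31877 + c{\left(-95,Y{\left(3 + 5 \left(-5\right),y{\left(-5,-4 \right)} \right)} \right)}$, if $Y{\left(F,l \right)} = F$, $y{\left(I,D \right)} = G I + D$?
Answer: $31829$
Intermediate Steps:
$y{\left(I,D \right)} = D + I$ ($y{\left(I,D \right)} = 1 I + D = I + D = D + I$)
$c{\left(E,h \right)} = 47 + E$
$31877 + c{\left(-95,Y{\left(3 + 5 \left(-5\right),y{\left(-5,-4 \right)} \right)} \right)} = 31877 + \left(47 - 95\right) = 31877 - 48 = 31829$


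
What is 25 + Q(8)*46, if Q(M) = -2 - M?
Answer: -435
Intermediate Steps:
25 + Q(8)*46 = 25 + (-2 - 1*8)*46 = 25 + (-2 - 8)*46 = 25 - 10*46 = 25 - 460 = -435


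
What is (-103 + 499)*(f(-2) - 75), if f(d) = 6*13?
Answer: 1188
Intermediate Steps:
f(d) = 78
(-103 + 499)*(f(-2) - 75) = (-103 + 499)*(78 - 75) = 396*3 = 1188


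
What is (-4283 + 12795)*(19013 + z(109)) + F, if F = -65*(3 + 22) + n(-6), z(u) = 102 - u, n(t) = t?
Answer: 161777441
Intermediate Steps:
F = -1631 (F = -65*(3 + 22) - 6 = -65*25 - 6 = -1625 - 6 = -1631)
(-4283 + 12795)*(19013 + z(109)) + F = (-4283 + 12795)*(19013 + (102 - 1*109)) - 1631 = 8512*(19013 + (102 - 109)) - 1631 = 8512*(19013 - 7) - 1631 = 8512*19006 - 1631 = 161779072 - 1631 = 161777441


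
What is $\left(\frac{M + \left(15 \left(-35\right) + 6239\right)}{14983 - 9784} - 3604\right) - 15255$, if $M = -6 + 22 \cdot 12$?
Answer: $- \frac{98041969}{5199} \approx -18858.0$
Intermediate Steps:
$M = 258$ ($M = -6 + 264 = 258$)
$\left(\frac{M + \left(15 \left(-35\right) + 6239\right)}{14983 - 9784} - 3604\right) - 15255 = \left(\frac{258 + \left(15 \left(-35\right) + 6239\right)}{14983 - 9784} - 3604\right) - 15255 = \left(\frac{258 + \left(-525 + 6239\right)}{14983 - 9784} - 3604\right) - 15255 = \left(\frac{258 + 5714}{14983 - 9784} - 3604\right) - 15255 = \left(\frac{5972}{5199} - 3604\right) - 15255 = - \frac{18731224}{5199} - 15255 = - \frac{98041969}{5199}$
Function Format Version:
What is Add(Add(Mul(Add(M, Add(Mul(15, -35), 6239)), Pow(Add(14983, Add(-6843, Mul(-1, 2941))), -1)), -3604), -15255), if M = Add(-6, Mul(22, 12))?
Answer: Rational(-98041969, 5199) ≈ -18858.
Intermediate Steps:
M = 258 (M = Add(-6, 264) = 258)
Add(Add(Mul(Add(M, Add(Mul(15, -35), 6239)), Pow(Add(14983, Add(-6843, Mul(-1, 2941))), -1)), -3604), -15255) = Add(Add(Mul(Add(258, Add(Mul(15, -35), 6239)), Pow(Add(14983, Add(-6843, Mul(-1, 2941))), -1)), -3604), -15255) = Add(Add(Mul(Add(258, Add(-525, 6239)), Pow(Add(14983, Add(-6843, -2941)), -1)), -3604), -15255) = Add(Add(Mul(Add(258, 5714), Pow(Add(14983, -9784), -1)), -3604), -15255) = Add(Add(Mul(5972, Pow(5199, -1)), -3604), -15255) = Add(Add(Mul(5972, Rational(1, 5199)), -3604), -15255) = Add(Add(Rational(5972, 5199), -3604), -15255) = Add(Rational(-18731224, 5199), -15255) = Rational(-98041969, 5199)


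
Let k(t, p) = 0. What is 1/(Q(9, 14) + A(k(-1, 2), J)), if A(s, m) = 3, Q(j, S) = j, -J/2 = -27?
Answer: 1/12 ≈ 0.083333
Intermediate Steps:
J = 54 (J = -2*(-27) = 54)
1/(Q(9, 14) + A(k(-1, 2), J)) = 1/(9 + 3) = 1/12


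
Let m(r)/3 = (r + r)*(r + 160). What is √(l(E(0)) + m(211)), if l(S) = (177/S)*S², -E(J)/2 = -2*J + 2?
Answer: √468978 ≈ 684.82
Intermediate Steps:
E(J) = -4 + 4*J (E(J) = -2*(-2*J + 2) = -2*(2 - 2*J) = -4 + 4*J)
m(r) = 6*r*(160 + r) (m(r) = 3*((r + r)*(r + 160)) = 3*((2*r)*(160 + r)) = 3*(2*r*(160 + r)) = 6*r*(160 + r))
l(S) = 177*S
√(l(E(0)) + m(211)) = √(177*(-4 + 4*0) + 6*211*(160 + 211)) = √(177*(-4 + 0) + 6*211*371) = √(177*(-4) + 469686) = √(-708 + 469686) = √468978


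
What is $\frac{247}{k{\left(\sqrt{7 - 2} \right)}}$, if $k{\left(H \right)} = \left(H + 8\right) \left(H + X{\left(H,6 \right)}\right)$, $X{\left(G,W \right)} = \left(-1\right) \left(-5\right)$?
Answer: $\frac{2223}{236} - \frac{3211 \sqrt{5}}{1180} \approx 3.3347$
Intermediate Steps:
$X{\left(G,W \right)} = 5$
$k{\left(H \right)} = \left(5 + H\right) \left(8 + H\right)$ ($k{\left(H \right)} = \left(H + 8\right) \left(H + 5\right) = \left(8 + H\right) \left(5 + H\right) = \left(5 + H\right) \left(8 + H\right)$)
$\frac{247}{k{\left(\sqrt{7 - 2} \right)}} = \frac{247}{40 + \left(\sqrt{7 - 2}\right)^{2} + 13 \sqrt{7 - 2}} = \frac{247}{40 + \left(\sqrt{5}\right)^{2} + 13 \sqrt{5}} = \frac{247}{40 + 5 + 13 \sqrt{5}} = \frac{247}{45 + 13 \sqrt{5}}$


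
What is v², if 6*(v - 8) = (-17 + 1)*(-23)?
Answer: 43264/9 ≈ 4807.1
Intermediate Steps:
v = 208/3 (v = 8 + ((-17 + 1)*(-23))/6 = 8 + (-16*(-23))/6 = 8 + (⅙)*368 = 8 + 184/3 = 208/3 ≈ 69.333)
v² = (208/3)² = 43264/9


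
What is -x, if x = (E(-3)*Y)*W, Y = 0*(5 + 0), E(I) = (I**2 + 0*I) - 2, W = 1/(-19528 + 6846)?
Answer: 0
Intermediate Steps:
W = -1/12682 (W = 1/(-12682) = -1/12682 ≈ -7.8852e-5)
E(I) = -2 + I**2 (E(I) = (I**2 + 0) - 2 = I**2 - 2 = -2 + I**2)
Y = 0 (Y = 0*5 = 0)
x = 0 (x = ((-2 + (-3)**2)*0)*(-1/12682) = ((-2 + 9)*0)*(-1/12682) = (7*0)*(-1/12682) = 0*(-1/12682) = 0)
-x = -1*0 = 0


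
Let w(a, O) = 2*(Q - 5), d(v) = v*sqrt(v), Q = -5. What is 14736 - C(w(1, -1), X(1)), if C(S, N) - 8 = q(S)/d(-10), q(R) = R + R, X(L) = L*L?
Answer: 14728 + 2*I*sqrt(10)/5 ≈ 14728.0 + 1.2649*I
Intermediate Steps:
X(L) = L**2
q(R) = 2*R
d(v) = v**(3/2)
w(a, O) = -20 (w(a, O) = 2*(-5 - 5) = 2*(-10) = -20)
C(S, N) = 8 + I*S*sqrt(10)/50 (C(S, N) = 8 + (2*S)/((-10)**(3/2)) = 8 + (2*S)/((-10*I*sqrt(10))) = 8 + (2*S)*(I*sqrt(10)/100) = 8 + I*S*sqrt(10)/50)
14736 - C(w(1, -1), X(1)) = 14736 - (8 + (1/50)*I*(-20)*sqrt(10)) = 14736 - (8 - 2*I*sqrt(10)/5) = 14736 + (-8 + 2*I*sqrt(10)/5) = 14728 + 2*I*sqrt(10)/5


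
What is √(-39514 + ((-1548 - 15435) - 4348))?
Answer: I*√60845 ≈ 246.67*I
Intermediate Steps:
√(-39514 + ((-1548 - 15435) - 4348)) = √(-39514 + (-16983 - 4348)) = √(-39514 - 21331) = √(-60845) = I*√60845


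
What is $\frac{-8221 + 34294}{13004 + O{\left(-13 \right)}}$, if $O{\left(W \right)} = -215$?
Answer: $\frac{2897}{1421} \approx 2.0387$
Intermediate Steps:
$\frac{-8221 + 34294}{13004 + O{\left(-13 \right)}} = \frac{-8221 + 34294}{13004 - 215} = \frac{26073}{12789} = 26073 \cdot \frac{1}{12789} = \frac{2897}{1421}$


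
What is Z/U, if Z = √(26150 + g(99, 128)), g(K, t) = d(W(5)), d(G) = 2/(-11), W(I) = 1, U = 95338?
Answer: 2*√197758/524359 ≈ 0.0016962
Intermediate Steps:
d(G) = -2/11 (d(G) = 2*(-1/11) = -2/11)
g(K, t) = -2/11
Z = 4*√197758/11 (Z = √(26150 - 2/11) = √(287648/11) = 4*√197758/11 ≈ 161.71)
Z/U = (4*√197758/11)/95338 = (4*√197758/11)*(1/95338) = 2*√197758/524359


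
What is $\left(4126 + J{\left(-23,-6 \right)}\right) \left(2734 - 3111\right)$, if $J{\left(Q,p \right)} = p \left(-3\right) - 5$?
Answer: $-1560403$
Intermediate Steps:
$J{\left(Q,p \right)} = -5 - 3 p$ ($J{\left(Q,p \right)} = - 3 p - 5 = -5 - 3 p$)
$\left(4126 + J{\left(-23,-6 \right)}\right) \left(2734 - 3111\right) = \left(4126 - -13\right) \left(2734 - 3111\right) = \left(4126 + \left(-5 + 18\right)\right) \left(-377\right) = \left(4126 + 13\right) \left(-377\right) = 4139 \left(-377\right) = -1560403$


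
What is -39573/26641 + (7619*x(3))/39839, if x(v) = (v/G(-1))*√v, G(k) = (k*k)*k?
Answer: -39573/26641 - 22857*√3/39839 ≈ -2.4792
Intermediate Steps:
G(k) = k³ (G(k) = k²*k = k³)
x(v) = -v^(3/2) (x(v) = (v/((-1)³))*√v = (v/(-1))*√v = (v*(-1))*√v = (-v)*√v = -v^(3/2))
-39573/26641 + (7619*x(3))/39839 = -39573/26641 + (7619*(-3^(3/2)))/39839 = -39573*1/26641 + (7619*(-3*√3))*(1/39839) = -39573/26641 + (7619*(-3*√3))*(1/39839) = -39573/26641 - 22857*√3*(1/39839) = -39573/26641 - 22857*√3/39839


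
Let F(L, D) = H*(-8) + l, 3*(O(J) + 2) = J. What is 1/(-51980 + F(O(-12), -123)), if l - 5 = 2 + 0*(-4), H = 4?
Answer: -1/52005 ≈ -1.9229e-5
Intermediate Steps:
O(J) = -2 + J/3
l = 7 (l = 5 + (2 + 0*(-4)) = 5 + (2 + 0) = 5 + 2 = 7)
F(L, D) = -25 (F(L, D) = 4*(-8) + 7 = -32 + 7 = -25)
1/(-51980 + F(O(-12), -123)) = 1/(-51980 - 25) = 1/(-52005) = -1/52005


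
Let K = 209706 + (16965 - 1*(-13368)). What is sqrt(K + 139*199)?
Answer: 10*sqrt(2677) ≈ 517.40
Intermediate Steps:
K = 240039 (K = 209706 + (16965 + 13368) = 209706 + 30333 = 240039)
sqrt(K + 139*199) = sqrt(240039 + 139*199) = sqrt(240039 + 27661) = sqrt(267700) = 10*sqrt(2677)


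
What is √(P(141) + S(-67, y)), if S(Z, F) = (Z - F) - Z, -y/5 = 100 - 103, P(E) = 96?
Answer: 9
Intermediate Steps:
y = 15 (y = -5*(100 - 103) = -5*(-3) = 15)
S(Z, F) = -F
√(P(141) + S(-67, y)) = √(96 - 1*15) = √(96 - 15) = √81 = 9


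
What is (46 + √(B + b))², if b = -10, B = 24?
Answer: (46 + √14)² ≈ 2474.2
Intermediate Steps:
(46 + √(B + b))² = (46 + √(24 - 10))² = (46 + √14)²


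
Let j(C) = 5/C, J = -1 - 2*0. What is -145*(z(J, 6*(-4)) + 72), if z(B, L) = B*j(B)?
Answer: -11165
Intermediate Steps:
J = -1 (J = -1 + 0 = -1)
z(B, L) = 5 (z(B, L) = B*(5/B) = 5)
-145*(z(J, 6*(-4)) + 72) = -145*(5 + 72) = -145*77 = -11165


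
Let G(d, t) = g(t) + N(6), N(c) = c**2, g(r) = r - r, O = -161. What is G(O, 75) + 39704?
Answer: 39740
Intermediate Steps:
g(r) = 0
G(d, t) = 36 (G(d, t) = 0 + 6**2 = 0 + 36 = 36)
G(O, 75) + 39704 = 36 + 39704 = 39740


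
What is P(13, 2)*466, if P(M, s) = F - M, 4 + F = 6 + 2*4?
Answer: -1398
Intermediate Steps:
F = 10 (F = -4 + (6 + 2*4) = -4 + (6 + 8) = -4 + 14 = 10)
P(M, s) = 10 - M
P(13, 2)*466 = (10 - 1*13)*466 = (10 - 13)*466 = -3*466 = -1398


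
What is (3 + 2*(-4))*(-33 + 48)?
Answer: -75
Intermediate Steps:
(3 + 2*(-4))*(-33 + 48) = (3 - 8)*15 = -5*15 = -75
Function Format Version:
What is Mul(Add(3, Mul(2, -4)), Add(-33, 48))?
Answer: -75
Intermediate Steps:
Mul(Add(3, Mul(2, -4)), Add(-33, 48)) = Mul(Add(3, -8), 15) = Mul(-5, 15) = -75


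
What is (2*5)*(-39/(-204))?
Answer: 65/34 ≈ 1.9118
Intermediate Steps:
(2*5)*(-39/(-204)) = 10*(-39*(-1/204)) = 10*(13/68) = 65/34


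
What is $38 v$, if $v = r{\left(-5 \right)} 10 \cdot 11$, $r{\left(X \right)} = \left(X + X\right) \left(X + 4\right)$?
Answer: $41800$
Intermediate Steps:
$r{\left(X \right)} = 2 X \left(4 + X\right)$
$v = 1100$ ($v = 2 \left(-5\right) \left(4 - 5\right) 10 \cdot 11 = 2 \left(-5\right) \left(-1\right) 10 \cdot 11 = 10 \cdot 10 \cdot 11 = 100 \cdot 11 = 1100$)
$38 v = 38 \cdot 1100 = 41800$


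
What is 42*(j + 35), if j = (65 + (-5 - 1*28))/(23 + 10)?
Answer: 16618/11 ≈ 1510.7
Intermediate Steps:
j = 32/33 (j = (65 + (-5 - 28))/33 = (65 - 33)*(1/33) = 32*(1/33) = 32/33 ≈ 0.96970)
42*(j + 35) = 42*(32/33 + 35) = 42*(1187/33) = 16618/11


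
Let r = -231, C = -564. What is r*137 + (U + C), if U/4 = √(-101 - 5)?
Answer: -32211 + 4*I*√106 ≈ -32211.0 + 41.182*I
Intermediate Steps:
U = 4*I*√106 (U = 4*√(-101 - 5) = 4*√(-106) = 4*(I*√106) = 4*I*√106 ≈ 41.182*I)
r*137 + (U + C) = -231*137 + (4*I*√106 - 564) = -31647 + (-564 + 4*I*√106) = -32211 + 4*I*√106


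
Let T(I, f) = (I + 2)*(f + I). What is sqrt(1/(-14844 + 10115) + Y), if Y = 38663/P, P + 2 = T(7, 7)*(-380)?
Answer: 13*I*sqrt(245038020066458)/226433978 ≈ 0.89871*I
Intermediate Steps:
T(I, f) = (2 + I)*(I + f)
P = -47882 (P = -2 + (7**2 + 2*7 + 2*7 + 7*7)*(-380) = -2 + (49 + 14 + 14 + 49)*(-380) = -2 + 126*(-380) = -2 - 47880 = -47882)
Y = -38663/47882 (Y = 38663/(-47882) = 38663*(-1/47882) = -38663/47882 ≈ -0.80746)
sqrt(1/(-14844 + 10115) + Y) = sqrt(1/(-14844 + 10115) - 38663/47882) = sqrt(1/(-4729) - 38663/47882) = sqrt(-1/4729 - 38663/47882) = sqrt(-182885209/226433978) = 13*I*sqrt(245038020066458)/226433978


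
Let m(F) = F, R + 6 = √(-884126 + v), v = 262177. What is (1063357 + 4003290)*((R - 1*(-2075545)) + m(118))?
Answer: 10516621312079 + 5066647*I*√621949 ≈ 1.0517e+13 + 3.9957e+9*I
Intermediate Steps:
R = -6 + I*√621949 (R = -6 + √(-884126 + 262177) = -6 + √(-621949) = -6 + I*√621949 ≈ -6.0 + 788.64*I)
(1063357 + 4003290)*((R - 1*(-2075545)) + m(118)) = (1063357 + 4003290)*(((-6 + I*√621949) - 1*(-2075545)) + 118) = 5066647*(((-6 + I*√621949) + 2075545) + 118) = 5066647*((2075539 + I*√621949) + 118) = 5066647*(2075657 + I*√621949) = 10516621312079 + 5066647*I*√621949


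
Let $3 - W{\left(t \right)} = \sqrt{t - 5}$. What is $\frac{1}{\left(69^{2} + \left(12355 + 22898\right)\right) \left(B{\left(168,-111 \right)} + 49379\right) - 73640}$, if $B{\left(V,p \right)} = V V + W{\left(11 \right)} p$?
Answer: $\frac{772952035}{2389789802539662526} - \frac{2220777 \sqrt{6}}{4779579605079325052} \approx 3.223 \cdot 10^{-10}$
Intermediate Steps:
$W{\left(t \right)} = 3 - \sqrt{-5 + t}$ ($W{\left(t \right)} = 3 - \sqrt{t - 5} = 3 - \sqrt{-5 + t}$)
$B{\left(V,p \right)} = V^{2} + p \left(3 - \sqrt{6}\right)$ ($B{\left(V,p \right)} = V V + \left(3 - \sqrt{-5 + 11}\right) p = V^{2} + \left(3 - \sqrt{6}\right) p = V^{2} + p \left(3 - \sqrt{6}\right)$)
$\frac{1}{\left(69^{2} + \left(12355 + 22898\right)\right) \left(B{\left(168,-111 \right)} + 49379\right) - 73640} = \frac{1}{\left(69^{2} + \left(12355 + 22898\right)\right) \left(\left(168^{2} - 111 \left(3 - \sqrt{6}\right)\right) + 49379\right) - 73640} = \frac{1}{\left(4761 + 35253\right) \left(\left(28224 - \left(333 - 111 \sqrt{6}\right)\right) + 49379\right) - 73640} = \frac{1}{40014 \left(\left(27891 + 111 \sqrt{6}\right) + 49379\right) - 73640} = \frac{1}{40014 \left(77270 + 111 \sqrt{6}\right) - 73640} = \frac{1}{\left(3091881780 + 4441554 \sqrt{6}\right) - 73640} = \frac{1}{3091808140 + 4441554 \sqrt{6}}$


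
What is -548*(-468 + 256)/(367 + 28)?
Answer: 116176/395 ≈ 294.12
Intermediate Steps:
-548*(-468 + 256)/(367 + 28) = -548/(395/(-212)) = -548/(395*(-1/212)) = -548/(-395/212) = -548*(-212/395) = 116176/395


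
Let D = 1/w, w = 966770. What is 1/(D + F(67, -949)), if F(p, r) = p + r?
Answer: -966770/852691139 ≈ -0.0011338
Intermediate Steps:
D = 1/966770 ≈ 1.0344e-6
1/(D + F(67, -949)) = 1/(1/966770 + (67 - 949)) = 1/(1/966770 - 882) = 1/(-852691139/966770) = -966770/852691139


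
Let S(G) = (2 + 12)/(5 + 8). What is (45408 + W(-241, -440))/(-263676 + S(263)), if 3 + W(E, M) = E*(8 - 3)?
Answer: -287300/1713887 ≈ -0.16763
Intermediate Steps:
S(G) = 14/13
W(E, M) = -3 + 5*E (W(E, M) = -3 + E*(8 - 3) = -3 + E*5 = -3 + 5*E)
(45408 + W(-241, -440))/(-263676 + S(263)) = (45408 + (-3 + 5*(-241)))/(-263676 + 14/13) = (45408 + (-3 - 1205))/(-3427774/13) = (45408 - 1208)*(-13/3427774) = 44200*(-13/3427774) = -287300/1713887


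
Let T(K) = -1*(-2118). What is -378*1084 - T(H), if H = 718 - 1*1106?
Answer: -411870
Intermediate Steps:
H = -388 (H = 718 - 1106 = -388)
T(K) = 2118
-378*1084 - T(H) = -378*1084 - 1*2118 = -409752 - 2118 = -411870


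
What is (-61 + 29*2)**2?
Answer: 9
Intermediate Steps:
(-61 + 29*2)**2 = (-61 + 58)**2 = (-3)**2 = 9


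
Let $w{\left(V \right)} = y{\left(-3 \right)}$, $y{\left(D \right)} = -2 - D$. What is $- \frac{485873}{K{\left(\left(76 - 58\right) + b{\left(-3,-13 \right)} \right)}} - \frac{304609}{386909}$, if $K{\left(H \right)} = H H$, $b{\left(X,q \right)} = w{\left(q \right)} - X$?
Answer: $- \frac{188136067313}{187263956} \approx -1004.7$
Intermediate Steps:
$w{\left(V \right)} = 1$ ($w{\left(V \right)} = -2 - -3 = -2 + 3 = 1$)
$b{\left(X,q \right)} = 1 - X$
$K{\left(H \right)} = H^{2}$
$- \frac{485873}{K{\left(\left(76 - 58\right) + b{\left(-3,-13 \right)} \right)}} - \frac{304609}{386909} = - \frac{485873}{\left(\left(76 - 58\right) + \left(1 - -3\right)\right)^{2}} - \frac{304609}{386909} = - \frac{485873}{\left(18 + \left(1 + 3\right)\right)^{2}} - \frac{304609}{386909} = - \frac{485873}{\left(18 + 4\right)^{2}} - \frac{304609}{386909} = - \frac{485873}{22^{2}} - \frac{304609}{386909} = - \frac{485873}{484} - \frac{304609}{386909} = - \frac{188136067313}{187263956}$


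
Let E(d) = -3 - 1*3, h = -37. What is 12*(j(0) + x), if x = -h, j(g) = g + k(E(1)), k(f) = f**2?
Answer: 876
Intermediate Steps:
E(d) = -6 (E(d) = -3 - 3 = -6)
j(g) = 36 + g (j(g) = g + (-6)**2 = g + 36 = 36 + g)
x = 37 (x = -1*(-37) = 37)
12*(j(0) + x) = 12*((36 + 0) + 37) = 12*(36 + 37) = 12*73 = 876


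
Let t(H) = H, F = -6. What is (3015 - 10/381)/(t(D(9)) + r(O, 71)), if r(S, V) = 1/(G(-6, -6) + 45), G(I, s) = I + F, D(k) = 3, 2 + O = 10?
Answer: 2527151/2540 ≈ 994.94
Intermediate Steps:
O = 8 (O = -2 + 10 = 8)
G(I, s) = -6 + I (G(I, s) = I - 6 = -6 + I)
r(S, V) = 1/33 (r(S, V) = 1/((-6 - 6) + 45) = 1/(-12 + 45) = 1/33)
(3015 - 10/381)/(t(D(9)) + r(O, 71)) = (3015 - 10/381)/(3 + 1/33) = (3015 - 10*1/381)/(100/33) = (3015 - 10/381)*(33/100) = (1148705/381)*(33/100) = 2527151/2540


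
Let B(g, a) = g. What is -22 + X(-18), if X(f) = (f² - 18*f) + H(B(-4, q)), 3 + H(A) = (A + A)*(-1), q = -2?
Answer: 631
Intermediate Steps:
H(A) = -3 - 2*A (H(A) = -3 + (A + A)*(-1) = -3 + (2*A)*(-1) = -3 - 2*A)
X(f) = 5 + f² - 18*f (X(f) = (f² - 18*f) + (-3 - 2*(-4)) = (f² - 18*f) + (-3 + 8) = (f² - 18*f) + 5 = 5 + f² - 18*f)
-22 + X(-18) = -22 + (5 + (-18)² - 18*(-18)) = -22 + (5 + 324 + 324) = -22 + 653 = 631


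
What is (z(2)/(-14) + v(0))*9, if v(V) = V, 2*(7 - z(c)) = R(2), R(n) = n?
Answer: -27/7 ≈ -3.8571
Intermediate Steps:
z(c) = 6 (z(c) = 7 - 1/2*2 = 7 - 1 = 6)
(z(2)/(-14) + v(0))*9 = (6/(-14) + 0)*9 = (6*(-1/14) + 0)*9 = (-3/7 + 0)*9 = -3/7*9 = -27/7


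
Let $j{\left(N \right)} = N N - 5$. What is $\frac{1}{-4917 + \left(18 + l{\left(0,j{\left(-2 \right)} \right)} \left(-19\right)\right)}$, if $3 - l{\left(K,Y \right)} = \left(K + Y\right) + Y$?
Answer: $- \frac{1}{4994} \approx -0.00020024$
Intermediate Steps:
$j{\left(N \right)} = -5 + N^{2}$ ($j{\left(N \right)} = N^{2} - 5 = -5 + N^{2}$)
$l{\left(K,Y \right)} = 3 - K - 2 Y$ ($l{\left(K,Y \right)} = 3 - \left(\left(K + Y\right) + Y\right) = 3 - \left(K + 2 Y\right) = 3 - K - 2 Y$)
$\frac{1}{-4917 + \left(18 + l{\left(0,j{\left(-2 \right)} \right)} \left(-19\right)\right)} = \frac{1}{-4917 + \left(18 + \left(3 - 0 - 2 \left(-5 + \left(-2\right)^{2}\right)\right) \left(-19\right)\right)} = \frac{1}{-4917 + \left(18 + \left(3 + 0 - 2 \left(-5 + 4\right)\right) \left(-19\right)\right)} = \frac{1}{-4917 + \left(18 + \left(3 + 0 - -2\right) \left(-19\right)\right)} = \frac{1}{-4917 + \left(18 + \left(3 + 0 + 2\right) \left(-19\right)\right)} = \frac{1}{-4917 + \left(18 + 5 \left(-19\right)\right)} = \frac{1}{-4917 + \left(18 - 95\right)} = \frac{1}{-4917 - 77} = \frac{1}{-4994} = - \frac{1}{4994}$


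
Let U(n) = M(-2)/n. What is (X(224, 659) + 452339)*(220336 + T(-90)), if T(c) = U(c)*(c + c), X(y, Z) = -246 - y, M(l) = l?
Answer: 99561200508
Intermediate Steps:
U(n) = -2/n
T(c) = -4 (T(c) = (-2/c)*(c + c) = (-2/c)*(2*c) = -4)
(X(224, 659) + 452339)*(220336 + T(-90)) = ((-246 - 1*224) + 452339)*(220336 - 4) = ((-246 - 224) + 452339)*220332 = (-470 + 452339)*220332 = 451869*220332 = 99561200508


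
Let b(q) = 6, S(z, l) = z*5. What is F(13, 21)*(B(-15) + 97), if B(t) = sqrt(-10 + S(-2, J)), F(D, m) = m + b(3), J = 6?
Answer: 2619 + 54*I*sqrt(5) ≈ 2619.0 + 120.75*I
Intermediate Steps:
S(z, l) = 5*z
F(D, m) = 6 + m (F(D, m) = m + 6 = 6 + m)
B(t) = 2*I*sqrt(5) (B(t) = sqrt(-10 + 5*(-2)) = sqrt(-10 - 10) = sqrt(-20) = 2*I*sqrt(5))
F(13, 21)*(B(-15) + 97) = (6 + 21)*(2*I*sqrt(5) + 97) = 27*(97 + 2*I*sqrt(5)) = 2619 + 54*I*sqrt(5)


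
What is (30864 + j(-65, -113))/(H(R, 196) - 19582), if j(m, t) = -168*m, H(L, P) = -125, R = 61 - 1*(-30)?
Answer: -13928/6569 ≈ -2.1203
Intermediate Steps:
R = 91 (R = 61 + 30 = 91)
(30864 + j(-65, -113))/(H(R, 196) - 19582) = (30864 - 168*(-65))/(-125 - 19582) = (30864 + 10920)/(-19707) = 41784*(-1/19707) = -13928/6569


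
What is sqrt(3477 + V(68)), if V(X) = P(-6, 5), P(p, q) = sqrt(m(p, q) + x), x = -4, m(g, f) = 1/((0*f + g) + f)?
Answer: sqrt(3477 + I*sqrt(5)) ≈ 58.966 + 0.019*I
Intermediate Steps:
m(g, f) = 1/(f + g) (m(g, f) = 1/((0 + g) + f) = 1/(g + f) = 1/(f + g))
P(p, q) = sqrt(-4 + 1/(p + q)) (P(p, q) = sqrt(1/(q + p) - 4) = sqrt(1/(p + q) - 4) = sqrt(-4 + 1/(p + q)))
V(X) = I*sqrt(5) (V(X) = sqrt((1 - 4*(-6) - 4*5)/(-6 + 5)) = sqrt((1 + 24 - 20)/(-1)) = sqrt(-1*5) = sqrt(-5) = I*sqrt(5))
sqrt(3477 + V(68)) = sqrt(3477 + I*sqrt(5))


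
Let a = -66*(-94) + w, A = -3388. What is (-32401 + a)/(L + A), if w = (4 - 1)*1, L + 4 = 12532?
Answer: -13097/4570 ≈ -2.8659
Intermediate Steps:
L = 12528 (L = -4 + 12532 = 12528)
w = 3 (w = 3*1 = 3)
a = 6207 (a = -66*(-94) + 3 = 6204 + 3 = 6207)
(-32401 + a)/(L + A) = (-32401 + 6207)/(12528 - 3388) = -26194/9140 = -26194*1/9140 = -13097/4570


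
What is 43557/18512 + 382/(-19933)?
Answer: 861150097/368999696 ≈ 2.3337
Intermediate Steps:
43557/18512 + 382/(-19933) = 43557*(1/18512) + 382*(-1/19933) = 43557/18512 - 382/19933 = 861150097/368999696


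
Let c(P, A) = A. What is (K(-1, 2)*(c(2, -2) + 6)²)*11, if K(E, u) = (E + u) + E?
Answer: 0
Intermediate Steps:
K(E, u) = u + 2*E
(K(-1, 2)*(c(2, -2) + 6)²)*11 = ((2 + 2*(-1))*(-2 + 6)²)*11 = ((2 - 2)*4²)*11 = (0*16)*11 = 0*11 = 0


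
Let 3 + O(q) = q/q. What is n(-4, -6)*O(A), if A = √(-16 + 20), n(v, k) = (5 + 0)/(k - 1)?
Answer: 10/7 ≈ 1.4286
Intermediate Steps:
n(v, k) = 5/(-1 + k)
A = 2 (A = √4 = 2)
O(q) = -2 (O(q) = -3 + q/q = -3 + 1 = -2)
n(-4, -6)*O(A) = (5/(-1 - 6))*(-2) = (5/(-7))*(-2) = (5*(-⅐))*(-2) = -5/7*(-2) = 10/7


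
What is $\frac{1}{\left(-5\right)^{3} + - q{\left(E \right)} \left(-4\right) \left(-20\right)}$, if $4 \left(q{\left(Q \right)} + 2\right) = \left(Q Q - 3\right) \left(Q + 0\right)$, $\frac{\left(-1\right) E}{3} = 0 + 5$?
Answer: $\frac{1}{66635} \approx 1.5007 \cdot 10^{-5}$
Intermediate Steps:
$E = -15$ ($E = - 3 \left(0 + 5\right) = \left(-3\right) 5 = -15$)
$q{\left(Q \right)} = -2 + \frac{Q \left(-3 + Q^{2}\right)}{4}$ ($q{\left(Q \right)} = -2 + \frac{\left(Q Q - 3\right) \left(Q + 0\right)}{4} = -2 + \frac{\left(Q^{2} - 3\right) Q}{4} = -2 + \frac{\left(-3 + Q^{2}\right) Q}{4} = -2 + \frac{Q \left(-3 + Q^{2}\right)}{4}$)
$\frac{1}{\left(-5\right)^{3} + - q{\left(E \right)} \left(-4\right) \left(-20\right)} = \frac{1}{\left(-5\right)^{3} + - (-2 - - \frac{45}{4} + \frac{\left(-15\right)^{3}}{4}) \left(-4\right) \left(-20\right)} = \frac{1}{-125 + - (-2 + \frac{45}{4} + \frac{1}{4} \left(-3375\right)) \left(-4\right) \left(-20\right)} = \frac{1}{-125 + - (-2 + \frac{45}{4} - \frac{3375}{4}) \left(-4\right) \left(-20\right)} = \frac{1}{-125 + \left(-1\right) \left(- \frac{1669}{2}\right) \left(-4\right) \left(-20\right)} = \frac{1}{-125 + \frac{1669}{2} \left(-4\right) \left(-20\right)} = \frac{1}{-125 - -66760} = \frac{1}{-125 + 66760} = \frac{1}{66635}$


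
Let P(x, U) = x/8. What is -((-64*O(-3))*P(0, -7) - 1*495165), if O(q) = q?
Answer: 495165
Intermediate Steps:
P(x, U) = x/8 (P(x, U) = x*(⅛) = x/8)
-((-64*O(-3))*P(0, -7) - 1*495165) = -((-64*(-3))*((⅛)*0) - 1*495165) = -(192*0 - 495165) = -(0 - 495165) = -1*(-495165) = 495165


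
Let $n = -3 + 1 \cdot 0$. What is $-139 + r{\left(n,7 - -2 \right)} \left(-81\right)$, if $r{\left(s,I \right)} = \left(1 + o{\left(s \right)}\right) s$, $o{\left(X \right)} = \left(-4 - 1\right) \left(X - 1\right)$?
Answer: $4964$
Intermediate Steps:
$o{\left(X \right)} = 5 - 5 X$ ($o{\left(X \right)} = - 5 \left(-1 + X\right) = 5 - 5 X$)
$n = -3$ ($n = -3 + 0 = -3$)
$r{\left(s,I \right)} = s \left(6 - 5 s\right)$ ($r{\left(s,I \right)} = \left(1 - \left(-5 + 5 s\right)\right) s = \left(6 - 5 s\right) s = s \left(6 - 5 s\right)$)
$-139 + r{\left(n,7 - -2 \right)} \left(-81\right) = -139 + - 3 \left(6 - -15\right) \left(-81\right) = -139 + - 3 \left(6 + 15\right) \left(-81\right) = -139 + \left(-3\right) 21 \left(-81\right) = -139 - -5103 = -139 + 5103 = 4964$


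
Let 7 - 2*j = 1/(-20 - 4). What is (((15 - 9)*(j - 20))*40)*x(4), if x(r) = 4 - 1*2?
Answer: -7910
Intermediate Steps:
j = 169/48 (j = 7/2 - 1/(2*(-20 - 4)) = 7/2 - 1/2/(-24) = 7/2 - 1/2*(-1/24) = 7/2 + 1/48 = 169/48 ≈ 3.5208)
x(r) = 2 (x(r) = 4 - 2 = 2)
(((15 - 9)*(j - 20))*40)*x(4) = (((15 - 9)*(169/48 - 20))*40)*2 = ((6*(-791/48))*40)*2 = -791/8*40*2 = -3955*2 = -7910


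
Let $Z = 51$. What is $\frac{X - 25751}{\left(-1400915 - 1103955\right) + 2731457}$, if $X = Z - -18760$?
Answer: $- \frac{6940}{226587} \approx -0.030628$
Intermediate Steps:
$X = 18811$ ($X = 51 - -18760 = 51 + 18760 = 18811$)
$\frac{X - 25751}{\left(-1400915 - 1103955\right) + 2731457} = \frac{18811 - 25751}{\left(-1400915 - 1103955\right) + 2731457} = - \frac{6940}{-2504870 + 2731457} = - \frac{6940}{226587}$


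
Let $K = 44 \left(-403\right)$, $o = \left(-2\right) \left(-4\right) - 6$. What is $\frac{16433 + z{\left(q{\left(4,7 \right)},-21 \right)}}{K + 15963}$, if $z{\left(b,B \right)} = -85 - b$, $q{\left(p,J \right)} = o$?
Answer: $- \frac{16346}{1769} \approx -9.2402$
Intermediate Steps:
$o = 2$ ($o = 8 - 6 = 2$)
$q{\left(p,J \right)} = 2$
$K = -17732$
$\frac{16433 + z{\left(q{\left(4,7 \right)},-21 \right)}}{K + 15963} = \frac{16433 - 87}{-17732 + 15963} = \frac{16433 - 87}{-1769} = \left(16433 - 87\right) \left(- \frac{1}{1769}\right) = 16346 \left(- \frac{1}{1769}\right) = - \frac{16346}{1769}$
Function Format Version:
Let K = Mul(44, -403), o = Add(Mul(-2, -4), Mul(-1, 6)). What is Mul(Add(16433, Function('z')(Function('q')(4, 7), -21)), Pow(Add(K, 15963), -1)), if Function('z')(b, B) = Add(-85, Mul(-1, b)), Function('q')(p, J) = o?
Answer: Rational(-16346, 1769) ≈ -9.2402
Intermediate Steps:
o = 2 (o = Add(8, -6) = 2)
Function('q')(p, J) = 2
K = -17732
Mul(Add(16433, Function('z')(Function('q')(4, 7), -21)), Pow(Add(K, 15963), -1)) = Mul(Add(16433, Add(-85, Mul(-1, 2))), Pow(Add(-17732, 15963), -1)) = Mul(Add(16433, Add(-85, -2)), Pow(-1769, -1)) = Mul(Add(16433, -87), Rational(-1, 1769)) = Mul(16346, Rational(-1, 1769)) = Rational(-16346, 1769)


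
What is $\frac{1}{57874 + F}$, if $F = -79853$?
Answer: $- \frac{1}{21979} \approx -4.5498 \cdot 10^{-5}$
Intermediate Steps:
$\frac{1}{57874 + F} = \frac{1}{57874 - 79853} = \frac{1}{-21979} = - \frac{1}{21979}$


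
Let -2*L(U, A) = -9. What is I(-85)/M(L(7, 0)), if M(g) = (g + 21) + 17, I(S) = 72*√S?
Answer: 144*I*√85/85 ≈ 15.619*I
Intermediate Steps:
L(U, A) = 9/2 (L(U, A) = -½*(-9) = 9/2)
M(g) = 38 + g (M(g) = (21 + g) + 17 = 38 + g)
I(-85)/M(L(7, 0)) = (72*√(-85))/(38 + 9/2) = (72*(I*√85))/(85/2) = (72*I*√85)*(2/85) = 144*I*√85/85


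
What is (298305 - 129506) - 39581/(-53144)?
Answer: 8970693637/53144 ≈ 1.6880e+5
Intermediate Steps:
(298305 - 129506) - 39581/(-53144) = 168799 - 39581*(-1/53144) = 168799 + 39581/53144 = 8970693637/53144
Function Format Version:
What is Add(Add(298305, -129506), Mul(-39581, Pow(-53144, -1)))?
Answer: Rational(8970693637, 53144) ≈ 1.6880e+5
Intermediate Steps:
Add(Add(298305, -129506), Mul(-39581, Pow(-53144, -1))) = Add(168799, Mul(-39581, Rational(-1, 53144))) = Add(168799, Rational(39581, 53144)) = Rational(8970693637, 53144)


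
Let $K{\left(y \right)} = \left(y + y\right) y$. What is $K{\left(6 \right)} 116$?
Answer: $8352$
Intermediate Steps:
$K{\left(y \right)} = 2 y^{2}$ ($K{\left(y \right)} = 2 y y = 2 y^{2}$)
$K{\left(6 \right)} 116 = 2 \cdot 6^{2} \cdot 116 = 2 \cdot 36 \cdot 116 = 72 \cdot 116 = 8352$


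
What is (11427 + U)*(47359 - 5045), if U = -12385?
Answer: -40536812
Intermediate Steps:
(11427 + U)*(47359 - 5045) = (11427 - 12385)*(47359 - 5045) = -958*42314 = -40536812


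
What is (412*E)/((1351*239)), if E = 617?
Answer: 254204/322889 ≈ 0.78728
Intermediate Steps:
(412*E)/((1351*239)) = (412*617)/((1351*239)) = 254204/322889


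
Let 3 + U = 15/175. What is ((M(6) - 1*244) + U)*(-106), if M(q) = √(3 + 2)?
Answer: 916052/35 - 106*√5 ≈ 25936.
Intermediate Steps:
U = -102/35 (U = -3 + 15/175 = -3 + 15*(1/175) = -3 + 3/35 = -102/35 ≈ -2.9143)
M(q) = √5
((M(6) - 1*244) + U)*(-106) = ((√5 - 1*244) - 102/35)*(-106) = ((√5 - 244) - 102/35)*(-106) = ((-244 + √5) - 102/35)*(-106) = (-8642/35 + √5)*(-106) = 916052/35 - 106*√5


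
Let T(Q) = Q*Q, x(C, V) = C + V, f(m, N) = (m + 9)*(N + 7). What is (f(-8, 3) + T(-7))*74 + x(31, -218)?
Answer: 4179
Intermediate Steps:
f(m, N) = (7 + N)*(9 + m) (f(m, N) = (9 + m)*(7 + N) = (7 + N)*(9 + m))
T(Q) = Q**2
(f(-8, 3) + T(-7))*74 + x(31, -218) = ((63 + 7*(-8) + 9*3 + 3*(-8)) + (-7)**2)*74 + (31 - 218) = ((63 - 56 + 27 - 24) + 49)*74 - 187 = (10 + 49)*74 - 187 = 59*74 - 187 = 4366 - 187 = 4179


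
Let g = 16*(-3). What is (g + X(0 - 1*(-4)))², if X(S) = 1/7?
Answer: 112225/49 ≈ 2290.3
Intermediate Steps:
g = -48
X(S) = ⅐
(g + X(0 - 1*(-4)))² = (-48 + ⅐)² = (-335/7)² = 112225/49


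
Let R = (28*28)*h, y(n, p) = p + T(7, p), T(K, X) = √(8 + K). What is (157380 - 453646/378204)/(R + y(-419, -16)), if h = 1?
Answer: 346305698176/1689910023 - 2705513267*√15/10139460138 ≈ 203.89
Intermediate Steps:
y(n, p) = p + √15 (y(n, p) = p + √(8 + 7) = p + √15)
R = 784 (R = (28*28)*1 = 784*1 = 784)
(157380 - 453646/378204)/(R + y(-419, -16)) = (157380 - 453646/378204)/(784 + (-16 + √15)) = (157380 - 453646*1/378204)/(768 + √15) = (157380 - 226823/189102)/(768 + √15) = 29760645937/(189102*(768 + √15))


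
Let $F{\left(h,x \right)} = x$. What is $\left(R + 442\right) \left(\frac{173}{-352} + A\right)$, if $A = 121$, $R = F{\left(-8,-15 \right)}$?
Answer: $\frac{18112913}{352} \approx 51457.0$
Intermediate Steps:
$R = -15$
$\left(R + 442\right) \left(\frac{173}{-352} + A\right) = \left(-15 + 442\right) \left(\frac{173}{-352} + 121\right) = 427 \left(173 \left(- \frac{1}{352}\right) + 121\right) = 427 \left(- \frac{173}{352} + 121\right) = 427 \cdot \frac{42419}{352} = \frac{18112913}{352}$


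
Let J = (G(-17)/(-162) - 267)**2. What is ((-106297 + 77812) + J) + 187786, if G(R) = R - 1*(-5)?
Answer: 168071278/729 ≈ 2.3055e+5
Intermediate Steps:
G(R) = 5 + R (G(R) = R + 5 = 5 + R)
J = 51940849/729 (J = ((5 - 17)/(-162) - 267)**2 = (-12*(-1/162) - 267)**2 = (2/27 - 267)**2 = (-7207/27)**2 = 51940849/729 ≈ 71250.)
((-106297 + 77812) + J) + 187786 = ((-106297 + 77812) + 51940849/729) + 187786 = (-28485 + 51940849/729) + 187786 = 31175284/729 + 187786 = 168071278/729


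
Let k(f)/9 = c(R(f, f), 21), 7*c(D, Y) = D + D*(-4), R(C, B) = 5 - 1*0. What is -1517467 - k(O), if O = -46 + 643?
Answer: -10622134/7 ≈ -1.5174e+6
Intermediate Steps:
O = 597
R(C, B) = 5 (R(C, B) = 5 + 0 = 5)
c(D, Y) = -3*D/7 (c(D, Y) = (D + D*(-4))/7 = (D - 4*D)/7 = (-3*D)/7 = -3*D/7)
k(f) = -135/7 (k(f) = 9*(-3/7*5) = 9*(-15/7) = -135/7)
-1517467 - k(O) = -1517467 - 1*(-135/7) = -1517467 + 135/7 = -10622134/7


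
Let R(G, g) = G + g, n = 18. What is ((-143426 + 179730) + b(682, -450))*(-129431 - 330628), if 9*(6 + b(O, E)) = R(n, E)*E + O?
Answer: -80014074692/3 ≈ -2.6671e+10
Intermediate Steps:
b(O, E) = -6 + O/9 + E*(18 + E)/9 (b(O, E) = -6 + ((18 + E)*E + O)/9 = -6 + (E*(18 + E) + O)/9 = -6 + (O + E*(18 + E))/9 = -6 + (O/9 + E*(18 + E)/9) = -6 + O/9 + E*(18 + E)/9)
((-143426 + 179730) + b(682, -450))*(-129431 - 330628) = ((-143426 + 179730) + (-6 + (1/9)*682 + (1/9)*(-450)*(18 - 450)))*(-129431 - 330628) = (36304 + (-6 + 682/9 + (1/9)*(-450)*(-432)))*(-460059) = (36304 + (-6 + 682/9 + 21600))*(-460059) = (36304 + 195028/9)*(-460059) = (521764/9)*(-460059) = -80014074692/3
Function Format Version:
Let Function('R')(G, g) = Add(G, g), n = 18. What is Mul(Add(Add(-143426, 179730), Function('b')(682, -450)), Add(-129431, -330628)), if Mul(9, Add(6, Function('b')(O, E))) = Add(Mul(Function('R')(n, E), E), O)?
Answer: Rational(-80014074692, 3) ≈ -2.6671e+10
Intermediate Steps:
Function('b')(O, E) = Add(-6, Mul(Rational(1, 9), O), Mul(Rational(1, 9), E, Add(18, E))) (Function('b')(O, E) = Add(-6, Mul(Rational(1, 9), Add(Mul(Add(18, E), E), O))) = Add(-6, Mul(Rational(1, 9), Add(Mul(E, Add(18, E)), O))) = Add(-6, Mul(Rational(1, 9), Add(O, Mul(E, Add(18, E))))) = Add(-6, Add(Mul(Rational(1, 9), O), Mul(Rational(1, 9), E, Add(18, E)))) = Add(-6, Mul(Rational(1, 9), O), Mul(Rational(1, 9), E, Add(18, E))))
Mul(Add(Add(-143426, 179730), Function('b')(682, -450)), Add(-129431, -330628)) = Mul(Add(Add(-143426, 179730), Add(-6, Mul(Rational(1, 9), 682), Mul(Rational(1, 9), -450, Add(18, -450)))), Add(-129431, -330628)) = Mul(Add(36304, Add(-6, Rational(682, 9), Mul(Rational(1, 9), -450, -432))), -460059) = Mul(Add(36304, Add(-6, Rational(682, 9), 21600)), -460059) = Mul(Add(36304, Rational(195028, 9)), -460059) = Mul(Rational(521764, 9), -460059) = Rational(-80014074692, 3)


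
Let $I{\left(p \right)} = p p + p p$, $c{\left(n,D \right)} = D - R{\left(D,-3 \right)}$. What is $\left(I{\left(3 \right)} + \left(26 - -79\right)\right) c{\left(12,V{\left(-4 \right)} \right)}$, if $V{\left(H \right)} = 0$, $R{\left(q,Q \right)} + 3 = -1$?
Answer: $492$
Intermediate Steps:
$R{\left(q,Q \right)} = -4$ ($R{\left(q,Q \right)} = -3 - 1 = -4$)
$c{\left(n,D \right)} = 4 + D$ ($c{\left(n,D \right)} = D - -4 = D + 4 = 4 + D$)
$I{\left(p \right)} = 2 p^{2}$ ($I{\left(p \right)} = p^{2} + p^{2} = 2 p^{2}$)
$\left(I{\left(3 \right)} + \left(26 - -79\right)\right) c{\left(12,V{\left(-4 \right)} \right)} = \left(2 \cdot 3^{2} + \left(26 - -79\right)\right) \left(4 + 0\right) = \left(2 \cdot 9 + \left(26 + 79\right)\right) 4 = \left(18 + 105\right) 4 = 123 \cdot 4 = 492$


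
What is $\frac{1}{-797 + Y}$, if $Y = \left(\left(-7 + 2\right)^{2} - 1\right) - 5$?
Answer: $- \frac{1}{778} \approx -0.0012853$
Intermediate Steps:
$Y = 19$ ($Y = \left(\left(-5\right)^{2} - 1\right) - 5 = \left(25 - 1\right) - 5 = 24 - 5 = 19$)
$\frac{1}{-797 + Y} = \frac{1}{-797 + 19} = \frac{1}{-778} = - \frac{1}{778}$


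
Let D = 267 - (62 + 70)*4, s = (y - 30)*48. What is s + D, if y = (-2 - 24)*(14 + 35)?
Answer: -62853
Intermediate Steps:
y = -1274 (y = -26*49 = -1274)
s = -62592 (s = (-1274 - 30)*48 = -1304*48 = -62592)
D = -261 (D = 267 - 132*4 = 267 - 1*528 = 267 - 528 = -261)
s + D = -62592 - 261 = -62853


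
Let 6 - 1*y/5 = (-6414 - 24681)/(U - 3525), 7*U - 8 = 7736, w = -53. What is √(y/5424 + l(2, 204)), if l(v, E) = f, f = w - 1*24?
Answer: 3*I*√501101784875987/7652812 ≈ 8.7753*I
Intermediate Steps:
f = -77 (f = -53 - 1*24 = -53 - 24 = -77)
l(v, E) = -77
U = 7744/7 (U = 8/7 + (⅐)*7736 = 8/7 + 7736/7 = 7744/7 ≈ 1106.3)
y = -580395/16931 (y = 30 - 5*(-6414 - 24681)/(7744/7 - 3525) = 30 - (-155475)/(-16931/7) = 30 - (-155475)*(-7)/16931 = 30 - 5*217665/16931 = 30 - 1088325/16931 = -580395/16931 ≈ -34.280)
√(y/5424 + l(2, 204)) = √(-580395/16931/5424 - 77) = √(-580395/16931*1/5424 - 77) = √(-193465/30611248 - 77) = √(-2357259561/30611248) = 3*I*√501101784875987/7652812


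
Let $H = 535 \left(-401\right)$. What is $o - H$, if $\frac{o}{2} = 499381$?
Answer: $1213297$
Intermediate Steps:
$o = 998762$ ($o = 2 \cdot 499381 = 998762$)
$H = -214535$
$o - H = 998762 - -214535 = 998762 + 214535 = 1213297$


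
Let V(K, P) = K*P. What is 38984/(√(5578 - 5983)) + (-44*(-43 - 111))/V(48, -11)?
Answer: -77/6 - 38984*I*√5/45 ≈ -12.833 - 1937.1*I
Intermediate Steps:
38984/(√(5578 - 5983)) + (-44*(-43 - 111))/V(48, -11) = 38984/(√(5578 - 5983)) + (-44*(-43 - 111))/((48*(-11))) = 38984/(√(-405)) - 44*(-154)/(-528) = 38984/((9*I*√5)) + 6776*(-1/528) = 38984*(-I*√5/45) - 77/6 = -38984*I*√5/45 - 77/6 = -77/6 - 38984*I*√5/45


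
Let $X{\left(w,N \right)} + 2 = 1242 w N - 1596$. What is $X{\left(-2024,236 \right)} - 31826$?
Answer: $-593292112$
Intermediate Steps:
$X{\left(w,N \right)} = -1598 + 1242 N w$ ($X{\left(w,N \right)} = -2 + \left(1242 w N - 1596\right) = -2 + \left(1242 N w - 1596\right) = -2 + \left(-1596 + 1242 N w\right) = -1598 + 1242 N w$)
$X{\left(-2024,236 \right)} - 31826 = \left(-1598 + 1242 \cdot 236 \left(-2024\right)\right) - 31826 = \left(-1598 - 593258688\right) - 31826 = -593260286 - 31826 = -593292112$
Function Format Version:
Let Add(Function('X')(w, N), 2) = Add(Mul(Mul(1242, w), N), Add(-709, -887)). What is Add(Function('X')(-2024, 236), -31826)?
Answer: -593292112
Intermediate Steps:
Function('X')(w, N) = Add(-1598, Mul(1242, N, w)) (Function('X')(w, N) = Add(-2, Add(Mul(Mul(1242, w), N), Add(-709, -887))) = Add(-2, Add(Mul(1242, N, w), -1596)) = Add(-2, Add(-1596, Mul(1242, N, w))) = Add(-1598, Mul(1242, N, w)))
Add(Function('X')(-2024, 236), -31826) = Add(Add(-1598, Mul(1242, 236, -2024)), -31826) = Add(Add(-1598, -593258688), -31826) = Add(-593260286, -31826) = -593292112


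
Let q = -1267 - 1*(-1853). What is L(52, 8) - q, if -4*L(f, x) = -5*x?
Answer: -576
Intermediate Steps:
L(f, x) = 5*x/4 (L(f, x) = -(-5)*x/4 = 5*x/4)
q = 586 (q = -1267 + 1853 = 586)
L(52, 8) - q = (5/4)*8 - 1*586 = 10 - 586 = -576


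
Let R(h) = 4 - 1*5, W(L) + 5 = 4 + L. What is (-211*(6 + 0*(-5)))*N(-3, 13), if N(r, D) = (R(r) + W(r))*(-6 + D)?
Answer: 44310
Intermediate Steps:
W(L) = -1 + L (W(L) = -5 + (4 + L) = -1 + L)
R(h) = -1 (R(h) = 4 - 5 = -1)
N(r, D) = (-6 + D)*(-2 + r) (N(r, D) = (-1 + (-1 + r))*(-6 + D) = (-2 + r)*(-6 + D) = (-6 + D)*(-2 + r))
(-211*(6 + 0*(-5)))*N(-3, 13) = (-211*(6 + 0*(-5)))*(12 - 1*13 - 6*(-3) + 13*(-1 - 3)) = (-211*(6 + 0))*(12 - 13 + 18 + 13*(-4)) = (-211*6)*(12 - 13 + 18 - 52) = -1266*(-35) = 44310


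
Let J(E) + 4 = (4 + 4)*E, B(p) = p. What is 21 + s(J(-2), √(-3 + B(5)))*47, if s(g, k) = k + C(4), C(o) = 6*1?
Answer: 303 + 47*√2 ≈ 369.47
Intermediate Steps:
C(o) = 6
J(E) = -4 + 8*E (J(E) = -4 + (4 + 4)*E = -4 + 8*E)
s(g, k) = 6 + k (s(g, k) = k + 6 = 6 + k)
21 + s(J(-2), √(-3 + B(5)))*47 = 21 + (6 + √(-3 + 5))*47 = 21 + (6 + √2)*47 = 21 + (282 + 47*√2) = 303 + 47*√2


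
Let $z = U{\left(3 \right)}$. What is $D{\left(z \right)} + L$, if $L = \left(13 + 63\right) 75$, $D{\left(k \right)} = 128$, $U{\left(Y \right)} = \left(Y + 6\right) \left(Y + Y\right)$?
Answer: $5828$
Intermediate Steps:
$U{\left(Y \right)} = 2 Y \left(6 + Y\right)$ ($U{\left(Y \right)} = \left(6 + Y\right) 2 Y = 2 Y \left(6 + Y\right)$)
$z = 54$ ($z = 2 \cdot 3 \left(6 + 3\right) = 2 \cdot 3 \cdot 9 = 54$)
$L = 5700$ ($L = 76 \cdot 75 = 5700$)
$D{\left(z \right)} + L = 128 + 5700 = 5828$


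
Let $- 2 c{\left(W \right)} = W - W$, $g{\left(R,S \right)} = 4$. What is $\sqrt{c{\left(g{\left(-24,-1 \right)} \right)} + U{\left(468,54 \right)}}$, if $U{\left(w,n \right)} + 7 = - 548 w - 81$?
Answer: $2 i \sqrt{64138} \approx 506.51 i$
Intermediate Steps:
$U{\left(w,n \right)} = -88 - 548 w$ ($U{\left(w,n \right)} = -7 - \left(81 + 548 w\right) = -88 - 548 w$)
$c{\left(W \right)} = 0$ ($c{\left(W \right)} = - \frac{W - W}{2} = \left(- \frac{1}{2}\right) 0 = 0$)
$\sqrt{c{\left(g{\left(-24,-1 \right)} \right)} + U{\left(468,54 \right)}} = \sqrt{0 - 256552} = \sqrt{-256552} = 2 i \sqrt{64138}$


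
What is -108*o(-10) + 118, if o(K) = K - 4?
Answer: 1630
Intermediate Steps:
o(K) = -4 + K
-108*o(-10) + 118 = -108*(-4 - 10) + 118 = -108*(-14) + 118 = 1512 + 118 = 1630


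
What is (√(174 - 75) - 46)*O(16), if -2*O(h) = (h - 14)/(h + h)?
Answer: 23/16 - 3*√11/32 ≈ 1.1266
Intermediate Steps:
O(h) = -(-14 + h)/(4*h) (O(h) = -(h - 14)/(2*(h + h)) = -(-14 + h)/(2*(2*h)) = -(-14 + h)*1/(2*h)/2 = -(-14 + h)/(4*h))
(√(174 - 75) - 46)*O(16) = (√(174 - 75) - 46)*((¼)*(14 - 1*16)/16) = (√99 - 46)*((¼)*(1/16)*(14 - 16)) = (3*√11 - 46)*((¼)*(1/16)*(-2)) = (-46 + 3*√11)*(-1/32) = 23/16 - 3*√11/32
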